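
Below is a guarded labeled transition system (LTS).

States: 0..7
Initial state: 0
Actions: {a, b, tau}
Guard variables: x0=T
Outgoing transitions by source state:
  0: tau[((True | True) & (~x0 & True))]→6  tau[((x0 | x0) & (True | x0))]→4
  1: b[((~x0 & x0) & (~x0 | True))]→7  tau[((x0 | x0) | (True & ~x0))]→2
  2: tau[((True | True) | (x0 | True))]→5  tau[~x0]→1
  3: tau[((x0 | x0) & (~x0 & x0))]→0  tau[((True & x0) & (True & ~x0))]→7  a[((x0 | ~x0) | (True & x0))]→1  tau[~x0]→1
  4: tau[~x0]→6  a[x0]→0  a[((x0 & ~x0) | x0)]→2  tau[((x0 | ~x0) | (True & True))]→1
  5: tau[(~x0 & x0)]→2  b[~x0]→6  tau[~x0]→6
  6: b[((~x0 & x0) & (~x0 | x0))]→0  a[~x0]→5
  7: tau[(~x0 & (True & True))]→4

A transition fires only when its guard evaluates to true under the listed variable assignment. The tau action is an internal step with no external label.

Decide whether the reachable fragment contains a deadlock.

Answer: DEADLOCK at state 5

Working:
R = {0,1,2,4,5}
  0: tau→4  [deg 1]
  1: tau→2  [deg 1]
  2: tau→5  [deg 1]
  4: a→0  a→2  tau→1  [deg 3]
  5: ∅  [no exit]
Path to 5: tau·a·tau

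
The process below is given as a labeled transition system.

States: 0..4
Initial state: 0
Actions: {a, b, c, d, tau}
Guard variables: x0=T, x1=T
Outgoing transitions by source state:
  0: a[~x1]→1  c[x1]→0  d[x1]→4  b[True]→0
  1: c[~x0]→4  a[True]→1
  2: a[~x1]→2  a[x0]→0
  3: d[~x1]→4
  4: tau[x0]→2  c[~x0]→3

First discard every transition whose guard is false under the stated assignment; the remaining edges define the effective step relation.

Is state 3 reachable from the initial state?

After dropping false guards: 6 live edges.
depth 0: {0}
depth 1: {4}  cumulative {0,4}
depth 2: {2}  cumulative {0,2,4}
Reach set: {0,2,4}

Answer: UNREACHABLE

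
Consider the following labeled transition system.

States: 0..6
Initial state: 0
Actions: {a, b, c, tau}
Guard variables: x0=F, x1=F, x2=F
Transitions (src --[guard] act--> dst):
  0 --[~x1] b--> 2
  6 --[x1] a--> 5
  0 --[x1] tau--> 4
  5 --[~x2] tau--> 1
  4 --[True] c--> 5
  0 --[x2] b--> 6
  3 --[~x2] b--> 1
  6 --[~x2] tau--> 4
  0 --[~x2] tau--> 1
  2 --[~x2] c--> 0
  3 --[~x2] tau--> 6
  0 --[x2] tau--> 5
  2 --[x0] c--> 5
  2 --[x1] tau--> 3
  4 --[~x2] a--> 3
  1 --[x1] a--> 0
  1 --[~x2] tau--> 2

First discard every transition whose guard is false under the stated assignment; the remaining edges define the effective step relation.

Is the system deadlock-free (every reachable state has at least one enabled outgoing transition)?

Answer: DEADLOCK-FREE

Analysis:
R = {0,1,2}
  0: b→2  tau→1  [deg 2]
  1: tau→2  [deg 1]
  2: c→0  [deg 1]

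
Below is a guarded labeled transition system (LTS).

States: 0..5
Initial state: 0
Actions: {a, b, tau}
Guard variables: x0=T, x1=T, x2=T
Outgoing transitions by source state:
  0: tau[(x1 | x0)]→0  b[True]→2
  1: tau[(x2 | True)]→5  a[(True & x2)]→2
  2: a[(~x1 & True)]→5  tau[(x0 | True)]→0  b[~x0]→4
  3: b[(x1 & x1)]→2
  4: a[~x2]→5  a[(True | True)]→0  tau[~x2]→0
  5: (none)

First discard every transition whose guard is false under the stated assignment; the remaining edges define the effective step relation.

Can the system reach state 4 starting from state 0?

After dropping false guards: 7 live edges.
L0 = {0}
L1 = {2}  now seen {0,2}
Reachable = {0,2}

Answer: UNREACHABLE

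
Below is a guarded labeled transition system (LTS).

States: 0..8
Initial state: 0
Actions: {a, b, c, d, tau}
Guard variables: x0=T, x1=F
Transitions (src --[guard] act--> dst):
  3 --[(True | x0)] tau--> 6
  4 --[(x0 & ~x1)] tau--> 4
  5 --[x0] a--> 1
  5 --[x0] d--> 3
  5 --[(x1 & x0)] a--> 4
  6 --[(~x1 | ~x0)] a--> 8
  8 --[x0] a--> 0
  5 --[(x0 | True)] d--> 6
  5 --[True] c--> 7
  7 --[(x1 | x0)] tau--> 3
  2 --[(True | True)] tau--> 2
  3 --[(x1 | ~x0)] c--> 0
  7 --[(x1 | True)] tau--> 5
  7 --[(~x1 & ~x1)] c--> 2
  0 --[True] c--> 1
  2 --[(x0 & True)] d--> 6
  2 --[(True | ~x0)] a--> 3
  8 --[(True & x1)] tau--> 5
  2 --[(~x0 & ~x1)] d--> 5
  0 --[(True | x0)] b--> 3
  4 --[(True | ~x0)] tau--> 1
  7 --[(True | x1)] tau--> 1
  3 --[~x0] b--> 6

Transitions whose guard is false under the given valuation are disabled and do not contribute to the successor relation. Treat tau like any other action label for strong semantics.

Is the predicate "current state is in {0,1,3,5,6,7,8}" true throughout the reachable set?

Safe = {0,1,3,5,6,7,8}
Reach set: {0,1,3,6,8}
  0: ✓
  1: ✓
  3: ✓
  6: ✓
  8: ✓

Answer: INVARIANT HOLDS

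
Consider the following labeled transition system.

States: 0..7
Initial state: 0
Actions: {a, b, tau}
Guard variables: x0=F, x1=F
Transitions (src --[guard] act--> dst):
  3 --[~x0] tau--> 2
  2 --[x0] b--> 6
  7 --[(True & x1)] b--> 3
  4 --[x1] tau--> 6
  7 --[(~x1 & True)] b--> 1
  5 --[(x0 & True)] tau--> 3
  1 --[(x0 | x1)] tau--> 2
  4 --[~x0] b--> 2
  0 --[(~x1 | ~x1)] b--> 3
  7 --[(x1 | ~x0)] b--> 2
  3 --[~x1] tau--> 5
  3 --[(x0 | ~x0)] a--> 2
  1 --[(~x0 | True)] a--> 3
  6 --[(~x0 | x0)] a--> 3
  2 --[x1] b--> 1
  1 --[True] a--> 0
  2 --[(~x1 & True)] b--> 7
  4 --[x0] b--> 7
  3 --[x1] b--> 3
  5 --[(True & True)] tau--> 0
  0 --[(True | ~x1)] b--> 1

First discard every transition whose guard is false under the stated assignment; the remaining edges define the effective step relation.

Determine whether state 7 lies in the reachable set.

After dropping false guards: 13 live edges.
Layer 0: {0}
Layer 1: {1,3}  total {0,1,3}
Layer 2: {2,5}  total {0,1,2,3,5}
Layer 3: {7}  total {0,1,2,3,5,7}
Reachable = {0,1,2,3,5,7}
Path to 7: b·tau·b

Answer: REACHABLE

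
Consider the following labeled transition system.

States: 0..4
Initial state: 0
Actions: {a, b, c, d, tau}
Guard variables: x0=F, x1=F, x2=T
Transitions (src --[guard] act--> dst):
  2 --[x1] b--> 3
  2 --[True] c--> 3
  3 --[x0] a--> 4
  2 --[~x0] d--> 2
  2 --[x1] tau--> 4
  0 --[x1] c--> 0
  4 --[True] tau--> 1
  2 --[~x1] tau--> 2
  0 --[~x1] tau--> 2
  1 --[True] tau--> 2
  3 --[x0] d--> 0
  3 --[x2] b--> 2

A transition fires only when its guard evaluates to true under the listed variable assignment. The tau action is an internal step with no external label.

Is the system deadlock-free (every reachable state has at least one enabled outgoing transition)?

Reachable = {0,2,3}
  0: tau→2  [deg 1]
  2: c→3  d→2  tau→2  [deg 3]
  3: b→2  [deg 1]

Answer: DEADLOCK-FREE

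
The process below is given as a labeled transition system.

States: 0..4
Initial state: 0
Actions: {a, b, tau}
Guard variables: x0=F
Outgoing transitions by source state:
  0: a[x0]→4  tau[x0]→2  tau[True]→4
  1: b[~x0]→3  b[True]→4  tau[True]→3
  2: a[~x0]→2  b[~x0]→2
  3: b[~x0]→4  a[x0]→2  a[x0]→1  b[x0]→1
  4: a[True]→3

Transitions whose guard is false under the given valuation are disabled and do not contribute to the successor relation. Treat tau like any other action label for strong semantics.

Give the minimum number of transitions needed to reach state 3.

Layered search for 3:
  Layer 0: {0}
  Layer 1: {4}
  Layer 2: {3}
first hit 3 at d=2 via tau·a

Answer: 2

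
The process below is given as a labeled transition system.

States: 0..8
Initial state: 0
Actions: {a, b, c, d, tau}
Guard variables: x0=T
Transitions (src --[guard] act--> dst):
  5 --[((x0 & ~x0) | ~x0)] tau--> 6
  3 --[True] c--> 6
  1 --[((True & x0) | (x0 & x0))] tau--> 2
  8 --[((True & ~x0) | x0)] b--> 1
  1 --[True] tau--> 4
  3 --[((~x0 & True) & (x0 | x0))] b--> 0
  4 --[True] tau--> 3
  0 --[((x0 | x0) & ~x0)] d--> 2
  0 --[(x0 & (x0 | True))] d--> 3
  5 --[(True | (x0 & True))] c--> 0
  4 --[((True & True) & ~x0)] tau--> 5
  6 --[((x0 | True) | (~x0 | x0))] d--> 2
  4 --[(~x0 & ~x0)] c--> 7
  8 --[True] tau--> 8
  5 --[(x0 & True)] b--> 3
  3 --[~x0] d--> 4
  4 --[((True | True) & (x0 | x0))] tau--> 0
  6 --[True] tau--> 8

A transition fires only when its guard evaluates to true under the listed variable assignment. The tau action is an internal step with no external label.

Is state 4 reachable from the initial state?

After dropping false guards: 12 live edges.
Layer 0: {0}
Layer 1: {3}  total {0,3}
Layer 2: {6}  total {0,3,6}
Layer 3: {2,8}  total {0,2,3,6,8}
Layer 4: {1}  total {0,1,2,3,6,8}
Layer 5: {4}  total {0,1,2,3,4,6,8}
Reach set: {0,1,2,3,4,6,8}
witness 4: d·c·tau·b·tau

Answer: REACHABLE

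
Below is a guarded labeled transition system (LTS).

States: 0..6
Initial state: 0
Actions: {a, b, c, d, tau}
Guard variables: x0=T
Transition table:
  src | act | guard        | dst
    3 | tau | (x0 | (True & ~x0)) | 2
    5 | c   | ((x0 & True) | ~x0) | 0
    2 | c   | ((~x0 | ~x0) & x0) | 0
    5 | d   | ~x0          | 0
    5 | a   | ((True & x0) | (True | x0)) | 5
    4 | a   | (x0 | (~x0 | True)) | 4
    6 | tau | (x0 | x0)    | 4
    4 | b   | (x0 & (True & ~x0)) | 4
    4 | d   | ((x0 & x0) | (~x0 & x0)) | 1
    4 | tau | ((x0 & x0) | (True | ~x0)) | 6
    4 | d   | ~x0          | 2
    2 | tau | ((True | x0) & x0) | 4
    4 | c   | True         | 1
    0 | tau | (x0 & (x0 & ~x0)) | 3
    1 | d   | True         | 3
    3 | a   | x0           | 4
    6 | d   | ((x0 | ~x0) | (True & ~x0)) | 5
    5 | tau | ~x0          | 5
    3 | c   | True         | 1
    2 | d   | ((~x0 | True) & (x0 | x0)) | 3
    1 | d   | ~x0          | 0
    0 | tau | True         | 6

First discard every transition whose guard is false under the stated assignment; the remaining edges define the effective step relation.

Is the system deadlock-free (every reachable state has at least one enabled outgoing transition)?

Answer: DEADLOCK-FREE

Trace:
Reachable = {0,1,2,3,4,5,6}
  0: tau→6  [1 exit(s)]
  1: d→3  [1 exit(s)]
  2: d→3  tau→4  [2 exit(s)]
  3: a→4  c→1  tau→2  [3 exit(s)]
  4: a→4  c→1  d→1  tau→6  [4 exit(s)]
  5: a→5  c→0  [2 exit(s)]
  6: d→5  tau→4  [2 exit(s)]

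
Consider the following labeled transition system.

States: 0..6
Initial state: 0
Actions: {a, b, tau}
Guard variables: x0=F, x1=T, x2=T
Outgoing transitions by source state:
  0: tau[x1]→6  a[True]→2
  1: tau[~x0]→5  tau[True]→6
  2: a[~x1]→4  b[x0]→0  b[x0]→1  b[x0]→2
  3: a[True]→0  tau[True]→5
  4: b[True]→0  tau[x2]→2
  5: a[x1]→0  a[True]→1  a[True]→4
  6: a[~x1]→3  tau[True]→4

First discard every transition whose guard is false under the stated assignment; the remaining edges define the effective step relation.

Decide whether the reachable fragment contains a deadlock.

Answer: DEADLOCK at state 2

Analysis:
Reachable = {0,2,4,6}
  0: a→2  tau→6  [2 out]
  2: ∅  [deadlock]
  4: b→0  tau→2  [2 out]
  6: tau→4  [1 out]
trace reaching 2: a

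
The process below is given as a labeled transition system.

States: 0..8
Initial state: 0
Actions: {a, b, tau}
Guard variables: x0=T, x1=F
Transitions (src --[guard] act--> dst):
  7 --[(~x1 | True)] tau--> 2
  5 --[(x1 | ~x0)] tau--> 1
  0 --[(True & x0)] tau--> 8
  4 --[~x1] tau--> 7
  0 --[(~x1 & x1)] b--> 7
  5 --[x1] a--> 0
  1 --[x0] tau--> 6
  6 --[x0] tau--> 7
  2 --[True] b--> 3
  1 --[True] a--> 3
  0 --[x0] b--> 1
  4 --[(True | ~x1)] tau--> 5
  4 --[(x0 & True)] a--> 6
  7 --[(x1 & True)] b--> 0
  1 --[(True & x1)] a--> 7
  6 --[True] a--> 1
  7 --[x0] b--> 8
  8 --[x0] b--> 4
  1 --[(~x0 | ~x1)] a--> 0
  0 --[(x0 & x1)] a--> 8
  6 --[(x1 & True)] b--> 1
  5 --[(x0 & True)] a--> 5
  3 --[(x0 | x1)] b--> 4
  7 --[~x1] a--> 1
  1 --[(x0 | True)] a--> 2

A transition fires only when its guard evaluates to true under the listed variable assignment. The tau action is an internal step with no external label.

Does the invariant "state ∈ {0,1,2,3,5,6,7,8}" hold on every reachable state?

Safe = {0,1,2,3,5,6,7,8}
R = {0,1,2,3,4,5,6,7,8}
  0: safe
  1: safe
  2: safe
  3: safe
  4: outside
  5: safe
  6: safe
  7: safe
  8: safe
counterexample path to 4: tau·b

Answer: INVARIANT VIOLATED at state 4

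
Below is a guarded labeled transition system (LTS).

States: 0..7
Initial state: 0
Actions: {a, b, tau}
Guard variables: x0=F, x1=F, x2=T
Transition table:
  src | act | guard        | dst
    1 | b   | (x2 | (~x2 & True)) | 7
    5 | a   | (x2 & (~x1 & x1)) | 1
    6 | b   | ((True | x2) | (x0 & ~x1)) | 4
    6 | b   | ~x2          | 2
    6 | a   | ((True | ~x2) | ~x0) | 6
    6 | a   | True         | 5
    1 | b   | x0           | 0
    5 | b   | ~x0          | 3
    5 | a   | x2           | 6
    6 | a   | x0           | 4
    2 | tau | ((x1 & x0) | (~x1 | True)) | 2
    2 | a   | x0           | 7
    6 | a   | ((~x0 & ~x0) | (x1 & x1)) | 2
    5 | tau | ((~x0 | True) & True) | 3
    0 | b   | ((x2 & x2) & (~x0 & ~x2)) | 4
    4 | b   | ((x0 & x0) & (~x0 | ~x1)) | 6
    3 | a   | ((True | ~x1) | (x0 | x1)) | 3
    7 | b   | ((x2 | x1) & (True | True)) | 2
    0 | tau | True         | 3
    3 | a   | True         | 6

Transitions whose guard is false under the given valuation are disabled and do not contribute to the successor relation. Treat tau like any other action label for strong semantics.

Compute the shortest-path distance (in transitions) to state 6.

Layered search for 6:
  L0 = {0}
  L1 = {3}
  L2 = {6}
6 enters at depth 2; path tau·a

Answer: 2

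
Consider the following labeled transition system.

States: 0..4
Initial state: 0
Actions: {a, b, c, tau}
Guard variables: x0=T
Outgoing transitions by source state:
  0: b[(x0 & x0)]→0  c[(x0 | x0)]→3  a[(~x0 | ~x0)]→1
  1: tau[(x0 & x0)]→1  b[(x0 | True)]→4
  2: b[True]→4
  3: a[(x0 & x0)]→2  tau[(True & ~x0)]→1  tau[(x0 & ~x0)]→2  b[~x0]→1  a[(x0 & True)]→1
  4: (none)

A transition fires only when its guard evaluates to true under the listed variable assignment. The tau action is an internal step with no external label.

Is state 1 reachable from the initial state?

Answer: REACHABLE

Working:
After dropping false guards: 7 live edges.
L0 = {0}
L1 = {3}  now seen {0,3}
L2 = {1,2}  now seen {0,1,2,3}
L3 = {4}  now seen {0,1,2,3,4}
Reach set: {0,1,2,3,4}
Path to 1: c·a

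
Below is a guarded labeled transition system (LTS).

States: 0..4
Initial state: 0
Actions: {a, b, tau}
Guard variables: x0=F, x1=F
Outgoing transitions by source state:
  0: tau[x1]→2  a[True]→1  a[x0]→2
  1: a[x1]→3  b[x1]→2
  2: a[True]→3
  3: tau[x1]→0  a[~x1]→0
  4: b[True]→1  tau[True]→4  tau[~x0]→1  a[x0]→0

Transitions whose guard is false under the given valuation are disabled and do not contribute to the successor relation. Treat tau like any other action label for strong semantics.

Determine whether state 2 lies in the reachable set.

Guard filter leaves 6 enabled edge(s).
Layer 0: {0}
Layer 1: {1}  total {0,1}
Reachable = {0,1}

Answer: UNREACHABLE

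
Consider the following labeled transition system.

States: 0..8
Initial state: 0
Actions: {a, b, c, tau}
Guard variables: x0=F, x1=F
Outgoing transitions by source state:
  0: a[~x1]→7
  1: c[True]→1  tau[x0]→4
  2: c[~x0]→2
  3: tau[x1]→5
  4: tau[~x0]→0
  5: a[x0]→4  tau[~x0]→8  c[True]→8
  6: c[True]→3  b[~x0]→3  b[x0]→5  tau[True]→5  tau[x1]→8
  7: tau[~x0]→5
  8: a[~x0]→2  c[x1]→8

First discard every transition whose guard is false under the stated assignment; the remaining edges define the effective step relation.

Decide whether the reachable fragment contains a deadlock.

Reach set: {0,2,5,7,8}
  0: a→7  [1 exit(s)]
  2: c→2  [1 exit(s)]
  5: c→8  tau→8  [2 exit(s)]
  7: tau→5  [1 exit(s)]
  8: a→2  [1 exit(s)]

Answer: DEADLOCK-FREE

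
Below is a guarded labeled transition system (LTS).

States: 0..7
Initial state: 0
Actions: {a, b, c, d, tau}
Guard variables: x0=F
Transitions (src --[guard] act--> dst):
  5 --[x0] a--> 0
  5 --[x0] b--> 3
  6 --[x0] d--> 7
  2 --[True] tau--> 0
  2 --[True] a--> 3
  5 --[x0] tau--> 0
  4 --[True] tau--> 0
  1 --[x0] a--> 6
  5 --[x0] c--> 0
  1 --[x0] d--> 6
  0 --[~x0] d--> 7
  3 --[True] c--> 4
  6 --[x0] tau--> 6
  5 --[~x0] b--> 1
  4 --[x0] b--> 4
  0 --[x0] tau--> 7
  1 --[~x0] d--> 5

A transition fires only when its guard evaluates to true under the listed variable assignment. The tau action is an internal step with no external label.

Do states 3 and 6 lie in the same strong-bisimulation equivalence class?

Answer: NOT BISIMILAR

Trace:
Compute ~ classes (split until stable):
  π0 = {{0,1,2,3,4,5,6,7}}
  π1 = {{0,1},{2},{3},{4},{5},{6,7}}
  π2 = {{0},{1},{2},{3},{4},{5},{6,7}}
7 equivalence class(es) (converged in 3)
class of 3: {3}; class of 6: {6,7}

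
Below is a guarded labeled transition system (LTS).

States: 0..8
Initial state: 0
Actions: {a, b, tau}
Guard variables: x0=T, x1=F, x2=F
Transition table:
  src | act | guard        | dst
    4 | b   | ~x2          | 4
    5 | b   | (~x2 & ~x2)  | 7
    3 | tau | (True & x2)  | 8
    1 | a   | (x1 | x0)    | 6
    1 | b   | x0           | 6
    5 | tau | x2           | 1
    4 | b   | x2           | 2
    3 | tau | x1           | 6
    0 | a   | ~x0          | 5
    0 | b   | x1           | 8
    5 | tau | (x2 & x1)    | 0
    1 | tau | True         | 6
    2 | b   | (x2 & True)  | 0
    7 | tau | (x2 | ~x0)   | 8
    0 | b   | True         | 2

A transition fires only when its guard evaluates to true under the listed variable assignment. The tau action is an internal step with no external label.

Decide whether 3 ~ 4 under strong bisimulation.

Answer: NOT BISIMILAR

Analysis:
Bisimulation quotient by refinement:
  round 0: {{0,1,2,3,4,5,6,7,8}}
  round 1: {{0,4,5},{1},{2,3,6,7,8}}
  round 2: {{0,5},{1},{2,3,6,7,8},{4}}
Fixed point at round 3; 4 class(es).
[3]={2,3,6,7,8}  [4]={4}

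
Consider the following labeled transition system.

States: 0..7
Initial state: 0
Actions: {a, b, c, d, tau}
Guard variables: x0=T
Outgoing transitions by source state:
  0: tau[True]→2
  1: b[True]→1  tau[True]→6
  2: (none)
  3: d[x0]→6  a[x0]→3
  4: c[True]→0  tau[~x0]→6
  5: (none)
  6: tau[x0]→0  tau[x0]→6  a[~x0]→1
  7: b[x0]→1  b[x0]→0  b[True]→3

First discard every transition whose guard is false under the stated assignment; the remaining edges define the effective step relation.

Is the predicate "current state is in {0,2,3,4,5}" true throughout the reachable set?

Safe = {0,2,3,4,5}
Reachable = {0,2}
  0: ✓
  2: ✓

Answer: INVARIANT HOLDS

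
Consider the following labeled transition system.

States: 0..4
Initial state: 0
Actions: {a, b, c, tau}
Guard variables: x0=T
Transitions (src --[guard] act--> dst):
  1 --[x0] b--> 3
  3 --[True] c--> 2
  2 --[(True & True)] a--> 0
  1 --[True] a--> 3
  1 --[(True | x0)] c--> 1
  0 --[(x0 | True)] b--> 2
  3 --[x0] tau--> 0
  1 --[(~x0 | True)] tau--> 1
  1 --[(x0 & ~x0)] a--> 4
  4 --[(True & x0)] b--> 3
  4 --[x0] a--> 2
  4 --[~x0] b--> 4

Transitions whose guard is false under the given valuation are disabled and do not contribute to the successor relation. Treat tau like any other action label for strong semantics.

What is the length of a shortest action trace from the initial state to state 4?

Breadth-first toward 4:
  depth 0: {0}
  depth 1: {2}
4 never appears.

Answer: UNREACHABLE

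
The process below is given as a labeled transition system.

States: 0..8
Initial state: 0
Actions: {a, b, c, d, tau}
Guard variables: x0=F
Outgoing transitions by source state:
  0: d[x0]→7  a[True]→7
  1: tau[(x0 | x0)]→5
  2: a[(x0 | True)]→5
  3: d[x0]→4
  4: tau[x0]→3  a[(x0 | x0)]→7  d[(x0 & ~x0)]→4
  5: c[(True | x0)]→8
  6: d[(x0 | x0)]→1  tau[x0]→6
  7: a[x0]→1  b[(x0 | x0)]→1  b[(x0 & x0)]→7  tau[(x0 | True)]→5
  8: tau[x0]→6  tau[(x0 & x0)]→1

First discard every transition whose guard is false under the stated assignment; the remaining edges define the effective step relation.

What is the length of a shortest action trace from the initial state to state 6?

Answer: UNREACHABLE

Trace:
Layered search for 6:
  Layer 0: {0}
  Layer 1: {7}
  Layer 2: {5}
  Layer 3: {8}
6 never appears.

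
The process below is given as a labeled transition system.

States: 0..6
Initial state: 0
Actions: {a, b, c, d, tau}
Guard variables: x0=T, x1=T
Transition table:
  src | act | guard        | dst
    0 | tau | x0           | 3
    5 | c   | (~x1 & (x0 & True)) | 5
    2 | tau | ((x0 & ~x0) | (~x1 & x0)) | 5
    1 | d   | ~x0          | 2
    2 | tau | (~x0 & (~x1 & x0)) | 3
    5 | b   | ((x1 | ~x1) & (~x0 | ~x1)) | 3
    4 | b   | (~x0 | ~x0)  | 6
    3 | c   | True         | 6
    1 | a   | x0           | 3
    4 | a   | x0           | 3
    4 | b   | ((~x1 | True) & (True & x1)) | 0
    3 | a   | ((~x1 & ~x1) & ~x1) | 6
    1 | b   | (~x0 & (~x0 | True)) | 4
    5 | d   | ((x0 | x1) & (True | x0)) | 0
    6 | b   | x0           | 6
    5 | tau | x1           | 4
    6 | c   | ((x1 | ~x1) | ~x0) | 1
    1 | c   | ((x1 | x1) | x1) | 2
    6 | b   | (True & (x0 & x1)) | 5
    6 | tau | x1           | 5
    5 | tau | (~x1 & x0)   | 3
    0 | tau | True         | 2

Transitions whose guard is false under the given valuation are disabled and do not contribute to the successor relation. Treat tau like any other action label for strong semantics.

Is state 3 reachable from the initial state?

Guard filter leaves 13 enabled edge(s).
depth 0: {0}
depth 1: {2,3}  total {0,2,3}
depth 2: {6}  total {0,2,3,6}
depth 3: {1,5}  total {0,1,2,3,5,6}
depth 4: {4}  total {0,1,2,3,4,5,6}
Reach set: {0,1,2,3,4,5,6}
trace reaching 3: tau

Answer: REACHABLE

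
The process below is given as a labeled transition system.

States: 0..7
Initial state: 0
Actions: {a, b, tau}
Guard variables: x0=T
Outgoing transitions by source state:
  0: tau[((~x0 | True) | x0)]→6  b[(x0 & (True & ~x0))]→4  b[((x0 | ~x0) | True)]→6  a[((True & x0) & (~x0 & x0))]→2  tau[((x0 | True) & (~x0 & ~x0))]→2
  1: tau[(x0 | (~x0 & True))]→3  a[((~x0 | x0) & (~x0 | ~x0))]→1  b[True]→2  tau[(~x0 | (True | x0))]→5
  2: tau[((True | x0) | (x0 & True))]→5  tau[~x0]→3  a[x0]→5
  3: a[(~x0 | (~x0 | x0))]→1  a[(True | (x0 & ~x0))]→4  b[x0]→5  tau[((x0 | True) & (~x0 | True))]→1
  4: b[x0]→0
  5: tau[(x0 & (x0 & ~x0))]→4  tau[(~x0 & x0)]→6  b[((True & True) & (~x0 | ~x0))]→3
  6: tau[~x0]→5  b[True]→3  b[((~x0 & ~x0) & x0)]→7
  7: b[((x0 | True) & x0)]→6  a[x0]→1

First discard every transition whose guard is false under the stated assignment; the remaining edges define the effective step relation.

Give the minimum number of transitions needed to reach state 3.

BFS to 3:
  depth 0: {0}
  depth 1: {6}
  depth 2: {3}
3 enters at depth 2; path b·b

Answer: 2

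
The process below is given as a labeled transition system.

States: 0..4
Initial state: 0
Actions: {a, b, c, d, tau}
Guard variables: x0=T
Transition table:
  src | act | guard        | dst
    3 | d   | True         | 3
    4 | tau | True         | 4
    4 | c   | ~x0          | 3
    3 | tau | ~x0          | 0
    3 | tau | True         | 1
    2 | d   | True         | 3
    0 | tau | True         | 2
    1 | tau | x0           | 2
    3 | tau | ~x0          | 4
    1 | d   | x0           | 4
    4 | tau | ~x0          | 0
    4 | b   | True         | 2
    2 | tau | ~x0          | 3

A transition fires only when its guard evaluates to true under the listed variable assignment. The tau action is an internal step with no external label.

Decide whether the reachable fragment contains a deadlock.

Answer: DEADLOCK-FREE

Working:
Reach set: {0,1,2,3,4}
  0: tau→2  [1 exit(s)]
  1: d→4  tau→2  [2 exit(s)]
  2: d→3  [1 exit(s)]
  3: d→3  tau→1  [2 exit(s)]
  4: b→2  tau→4  [2 exit(s)]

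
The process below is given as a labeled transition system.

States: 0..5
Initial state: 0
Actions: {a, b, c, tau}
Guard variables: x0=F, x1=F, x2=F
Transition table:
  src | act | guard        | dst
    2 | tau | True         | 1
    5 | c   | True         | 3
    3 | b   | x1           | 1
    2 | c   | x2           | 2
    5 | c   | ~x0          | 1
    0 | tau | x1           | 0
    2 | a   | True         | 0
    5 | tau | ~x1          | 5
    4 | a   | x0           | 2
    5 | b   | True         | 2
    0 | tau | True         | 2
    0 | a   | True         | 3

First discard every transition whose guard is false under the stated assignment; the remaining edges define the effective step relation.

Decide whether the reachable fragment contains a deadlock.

Reachable = {0,1,2,3}
  0: a→3  tau→2  [2 out]
  1: ∅  [deadlock]
  2: a→0  tau→1  [2 out]
  3: ∅  [deadlock]
Path to 1: tau·tau

Answer: DEADLOCK at state 1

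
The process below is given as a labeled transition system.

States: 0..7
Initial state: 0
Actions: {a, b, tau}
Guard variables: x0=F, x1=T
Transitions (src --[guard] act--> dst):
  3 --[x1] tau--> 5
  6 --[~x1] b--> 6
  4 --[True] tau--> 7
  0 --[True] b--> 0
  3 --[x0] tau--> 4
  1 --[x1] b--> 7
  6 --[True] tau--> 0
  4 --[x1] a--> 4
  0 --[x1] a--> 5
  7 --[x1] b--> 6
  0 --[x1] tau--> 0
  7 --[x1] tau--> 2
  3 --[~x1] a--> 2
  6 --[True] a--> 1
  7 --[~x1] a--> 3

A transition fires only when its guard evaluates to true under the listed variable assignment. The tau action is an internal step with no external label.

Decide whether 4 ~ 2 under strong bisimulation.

Refine partition for ~:
  round 0: {{0,1,2,3,4,5,6,7}}
  round 1: {{0},{1},{2,5},{3},{4,6},{7}}
  round 2: {{0},{1},{2,5},{3},{4},{6},{7}}
Fixed point at round 3; 7 class(es).
[4]={4}  [2]={2,5}

Answer: NOT BISIMILAR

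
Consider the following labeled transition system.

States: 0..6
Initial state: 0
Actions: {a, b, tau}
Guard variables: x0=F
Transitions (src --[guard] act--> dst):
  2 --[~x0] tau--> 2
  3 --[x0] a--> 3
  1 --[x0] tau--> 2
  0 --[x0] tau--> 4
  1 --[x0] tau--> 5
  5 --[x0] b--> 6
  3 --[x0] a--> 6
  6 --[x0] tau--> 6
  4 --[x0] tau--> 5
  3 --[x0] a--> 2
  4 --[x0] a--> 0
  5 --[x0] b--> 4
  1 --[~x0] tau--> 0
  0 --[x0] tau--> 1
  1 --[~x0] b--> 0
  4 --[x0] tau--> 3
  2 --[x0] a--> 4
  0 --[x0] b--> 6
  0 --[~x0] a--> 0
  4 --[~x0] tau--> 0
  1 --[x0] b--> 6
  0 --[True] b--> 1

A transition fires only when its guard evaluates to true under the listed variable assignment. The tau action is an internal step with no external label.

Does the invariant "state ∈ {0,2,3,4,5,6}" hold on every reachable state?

Allowed set {0,2,3,4,5,6}
Reachable = {0,1}
  0: ok
  1: ✗ unsafe
witness against invariant: b → 1

Answer: INVARIANT VIOLATED at state 1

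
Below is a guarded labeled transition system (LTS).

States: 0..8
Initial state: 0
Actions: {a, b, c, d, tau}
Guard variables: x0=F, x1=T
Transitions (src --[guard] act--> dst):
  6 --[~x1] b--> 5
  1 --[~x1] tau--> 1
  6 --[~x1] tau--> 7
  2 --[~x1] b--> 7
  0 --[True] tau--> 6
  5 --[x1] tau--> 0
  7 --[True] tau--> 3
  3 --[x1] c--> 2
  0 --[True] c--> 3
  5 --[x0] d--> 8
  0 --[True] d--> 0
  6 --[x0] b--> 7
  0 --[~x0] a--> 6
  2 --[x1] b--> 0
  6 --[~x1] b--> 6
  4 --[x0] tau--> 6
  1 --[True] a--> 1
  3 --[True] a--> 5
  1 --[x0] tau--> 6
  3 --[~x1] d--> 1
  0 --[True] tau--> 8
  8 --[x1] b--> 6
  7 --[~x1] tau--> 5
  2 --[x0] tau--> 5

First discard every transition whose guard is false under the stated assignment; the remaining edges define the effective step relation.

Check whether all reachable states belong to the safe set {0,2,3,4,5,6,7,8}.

Answer: INVARIANT HOLDS

Working:
Safe = {0,2,3,4,5,6,7,8}
Reach set: {0,2,3,5,6,8}
  0: ok
  2: ok
  3: ok
  5: ok
  6: ok
  8: ok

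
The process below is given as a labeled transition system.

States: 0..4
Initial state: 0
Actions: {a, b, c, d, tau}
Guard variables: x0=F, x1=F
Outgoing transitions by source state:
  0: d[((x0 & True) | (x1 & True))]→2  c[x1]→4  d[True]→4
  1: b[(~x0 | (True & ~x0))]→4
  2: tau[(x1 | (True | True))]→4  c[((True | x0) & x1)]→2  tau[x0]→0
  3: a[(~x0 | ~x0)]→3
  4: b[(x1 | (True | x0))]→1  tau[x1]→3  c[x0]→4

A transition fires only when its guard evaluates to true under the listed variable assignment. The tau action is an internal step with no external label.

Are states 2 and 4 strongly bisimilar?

Bisimulation quotient by refinement:
  P[0] = {{0,1,2,3,4}}
  P[1] = {{0},{1,4},{2},{3}}
stable after 2 split(s): 4 block(s)
[2]={2}  [4]={1,4}

Answer: NOT BISIMILAR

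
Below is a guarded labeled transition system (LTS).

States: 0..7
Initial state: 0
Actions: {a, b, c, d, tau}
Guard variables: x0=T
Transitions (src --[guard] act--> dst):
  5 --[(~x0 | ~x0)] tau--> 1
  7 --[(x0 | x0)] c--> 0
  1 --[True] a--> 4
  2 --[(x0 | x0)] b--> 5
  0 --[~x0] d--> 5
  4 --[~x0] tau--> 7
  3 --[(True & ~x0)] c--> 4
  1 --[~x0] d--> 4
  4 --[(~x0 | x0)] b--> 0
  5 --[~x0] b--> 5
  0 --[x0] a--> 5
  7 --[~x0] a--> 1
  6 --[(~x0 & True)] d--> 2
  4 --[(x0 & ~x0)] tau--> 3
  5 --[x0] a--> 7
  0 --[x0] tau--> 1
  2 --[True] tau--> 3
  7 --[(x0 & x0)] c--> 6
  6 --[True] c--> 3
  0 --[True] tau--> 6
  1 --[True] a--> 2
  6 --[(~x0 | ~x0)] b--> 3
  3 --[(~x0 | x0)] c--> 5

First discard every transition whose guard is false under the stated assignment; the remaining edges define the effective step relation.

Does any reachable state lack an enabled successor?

R = {0,1,2,3,4,5,6,7}
  0: a→5  tau→1  tau→6  [3 out]
  1: a→2  a→4  [2 out]
  2: b→5  tau→3  [2 out]
  3: c→5  [1 out]
  4: b→0  [1 out]
  5: a→7  [1 out]
  6: c→3  [1 out]
  7: c→0  c→6  [2 out]

Answer: DEADLOCK-FREE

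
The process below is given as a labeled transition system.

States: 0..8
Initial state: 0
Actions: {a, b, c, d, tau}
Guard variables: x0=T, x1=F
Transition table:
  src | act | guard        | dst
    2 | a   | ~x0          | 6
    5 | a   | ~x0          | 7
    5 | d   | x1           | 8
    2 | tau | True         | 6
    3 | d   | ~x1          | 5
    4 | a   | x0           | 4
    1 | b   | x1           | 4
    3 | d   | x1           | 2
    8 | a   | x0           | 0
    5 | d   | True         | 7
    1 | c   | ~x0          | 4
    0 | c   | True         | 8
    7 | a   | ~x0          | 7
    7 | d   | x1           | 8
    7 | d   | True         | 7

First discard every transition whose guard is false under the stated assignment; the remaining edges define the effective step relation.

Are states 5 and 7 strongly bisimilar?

Refine partition for ~:
  π0 = {{0,1,2,3,4,5,6,7,8}}
  π1 = {{0},{1,6},{2},{3,5,7},{4,8}}
  π2 = {{0},{1,6},{2},{3,5,7},{4},{8}}
stable after 3 split(s): 6 block(s)
class of 5: {3,5,7}; class of 7: {3,5,7}

Answer: BISIMILAR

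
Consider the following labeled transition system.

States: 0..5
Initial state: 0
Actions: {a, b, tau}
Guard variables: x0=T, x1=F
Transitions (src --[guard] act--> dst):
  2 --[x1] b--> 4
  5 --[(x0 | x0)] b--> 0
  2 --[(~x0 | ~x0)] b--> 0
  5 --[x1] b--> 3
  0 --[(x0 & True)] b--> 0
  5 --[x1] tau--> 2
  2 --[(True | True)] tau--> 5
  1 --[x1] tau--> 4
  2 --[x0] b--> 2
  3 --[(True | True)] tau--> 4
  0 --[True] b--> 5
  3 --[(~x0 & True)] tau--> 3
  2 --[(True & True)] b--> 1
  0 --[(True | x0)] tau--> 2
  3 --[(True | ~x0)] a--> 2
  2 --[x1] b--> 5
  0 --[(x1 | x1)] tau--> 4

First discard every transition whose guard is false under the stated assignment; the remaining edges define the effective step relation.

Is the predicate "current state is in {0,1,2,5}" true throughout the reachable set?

Allowed set {0,1,2,5}
R = {0,1,2,5}
  0: ✓
  1: ✓
  2: ✓
  5: ✓

Answer: INVARIANT HOLDS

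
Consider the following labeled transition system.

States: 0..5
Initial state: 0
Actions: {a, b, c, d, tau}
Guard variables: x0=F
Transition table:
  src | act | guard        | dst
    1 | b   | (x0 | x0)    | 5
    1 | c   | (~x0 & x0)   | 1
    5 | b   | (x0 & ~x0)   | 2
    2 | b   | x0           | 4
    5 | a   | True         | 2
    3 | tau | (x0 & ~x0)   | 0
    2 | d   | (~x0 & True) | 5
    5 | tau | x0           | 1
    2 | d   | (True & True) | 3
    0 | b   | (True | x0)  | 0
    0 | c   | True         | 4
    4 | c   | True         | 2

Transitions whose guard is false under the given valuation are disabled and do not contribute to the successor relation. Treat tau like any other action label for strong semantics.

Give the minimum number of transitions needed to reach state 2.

Layered search for 2:
  Layer 0: {0}
  Layer 1: {4}
  Layer 2: {2}
2 enters at depth 2; path c·c

Answer: 2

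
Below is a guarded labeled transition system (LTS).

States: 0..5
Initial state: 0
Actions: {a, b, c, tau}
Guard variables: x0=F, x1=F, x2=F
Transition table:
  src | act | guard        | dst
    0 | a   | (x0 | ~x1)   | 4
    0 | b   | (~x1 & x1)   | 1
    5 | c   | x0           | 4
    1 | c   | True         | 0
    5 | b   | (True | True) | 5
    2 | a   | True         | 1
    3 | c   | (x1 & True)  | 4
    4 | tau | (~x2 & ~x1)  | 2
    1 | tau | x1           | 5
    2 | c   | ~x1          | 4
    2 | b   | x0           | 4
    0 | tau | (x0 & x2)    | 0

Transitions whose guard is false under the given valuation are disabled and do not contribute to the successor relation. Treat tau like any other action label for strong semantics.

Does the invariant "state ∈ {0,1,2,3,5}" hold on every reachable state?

Answer: INVARIANT VIOLATED at state 4

Analysis:
Allowed set {0,1,2,3,5}
R = {0,1,2,4}
  0: ok
  1: ok
  2: ok
  4: VIOLATES
witness against invariant: a → 4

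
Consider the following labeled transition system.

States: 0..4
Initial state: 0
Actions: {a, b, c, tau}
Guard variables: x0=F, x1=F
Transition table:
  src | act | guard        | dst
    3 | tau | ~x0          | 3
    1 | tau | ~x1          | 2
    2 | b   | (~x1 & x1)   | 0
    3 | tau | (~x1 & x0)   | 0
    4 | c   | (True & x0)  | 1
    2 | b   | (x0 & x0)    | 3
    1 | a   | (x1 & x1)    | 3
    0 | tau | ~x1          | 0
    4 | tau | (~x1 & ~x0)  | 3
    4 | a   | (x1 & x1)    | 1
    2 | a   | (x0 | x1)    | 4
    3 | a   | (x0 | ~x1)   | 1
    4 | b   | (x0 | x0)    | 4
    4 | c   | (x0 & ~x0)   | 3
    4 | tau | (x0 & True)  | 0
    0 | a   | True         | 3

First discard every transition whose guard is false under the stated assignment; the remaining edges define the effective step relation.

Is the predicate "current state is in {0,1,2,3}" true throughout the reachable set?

Answer: INVARIANT HOLDS

Working:
Allowed set {0,1,2,3}
Reachable = {0,1,2,3}
  0: ✓
  1: ✓
  2: ✓
  3: ✓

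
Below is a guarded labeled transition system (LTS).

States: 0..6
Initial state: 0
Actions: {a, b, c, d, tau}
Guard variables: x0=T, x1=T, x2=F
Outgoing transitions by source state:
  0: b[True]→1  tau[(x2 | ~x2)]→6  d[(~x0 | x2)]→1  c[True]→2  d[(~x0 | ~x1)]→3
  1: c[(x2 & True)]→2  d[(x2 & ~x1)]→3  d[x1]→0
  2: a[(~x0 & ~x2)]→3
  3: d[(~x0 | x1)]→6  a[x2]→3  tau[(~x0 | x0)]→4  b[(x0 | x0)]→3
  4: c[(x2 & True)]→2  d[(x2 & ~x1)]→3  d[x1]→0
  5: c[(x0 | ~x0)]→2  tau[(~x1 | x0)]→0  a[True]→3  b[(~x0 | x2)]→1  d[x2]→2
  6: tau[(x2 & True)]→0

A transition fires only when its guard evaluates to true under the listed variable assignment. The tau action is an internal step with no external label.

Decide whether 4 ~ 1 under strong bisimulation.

Answer: BISIMILAR

Analysis:
Refine partition for ~:
  P[0] = {{0,1,2,3,4,5,6}}
  P[1] = {{0},{1,4},{2,6},{3},{5}}
5 equivalence class(es) (converged in 2)
4∈{1,4}, 1∈{1,4}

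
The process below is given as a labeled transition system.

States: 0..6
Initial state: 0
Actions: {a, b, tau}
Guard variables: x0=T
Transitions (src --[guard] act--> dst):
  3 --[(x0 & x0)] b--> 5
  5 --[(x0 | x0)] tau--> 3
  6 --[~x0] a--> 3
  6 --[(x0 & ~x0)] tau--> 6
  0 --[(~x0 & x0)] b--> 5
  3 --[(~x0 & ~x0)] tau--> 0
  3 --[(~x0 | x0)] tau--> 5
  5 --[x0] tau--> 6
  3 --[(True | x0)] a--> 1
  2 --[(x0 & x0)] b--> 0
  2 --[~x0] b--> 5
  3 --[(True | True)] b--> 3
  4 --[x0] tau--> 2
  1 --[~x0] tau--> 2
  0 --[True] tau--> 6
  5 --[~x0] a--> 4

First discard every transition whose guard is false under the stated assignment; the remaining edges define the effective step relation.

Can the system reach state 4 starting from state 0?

After dropping false guards: 9 live edges.
depth 0: {0}
depth 1: {6}  now seen {0,6}
R = {0,6}

Answer: UNREACHABLE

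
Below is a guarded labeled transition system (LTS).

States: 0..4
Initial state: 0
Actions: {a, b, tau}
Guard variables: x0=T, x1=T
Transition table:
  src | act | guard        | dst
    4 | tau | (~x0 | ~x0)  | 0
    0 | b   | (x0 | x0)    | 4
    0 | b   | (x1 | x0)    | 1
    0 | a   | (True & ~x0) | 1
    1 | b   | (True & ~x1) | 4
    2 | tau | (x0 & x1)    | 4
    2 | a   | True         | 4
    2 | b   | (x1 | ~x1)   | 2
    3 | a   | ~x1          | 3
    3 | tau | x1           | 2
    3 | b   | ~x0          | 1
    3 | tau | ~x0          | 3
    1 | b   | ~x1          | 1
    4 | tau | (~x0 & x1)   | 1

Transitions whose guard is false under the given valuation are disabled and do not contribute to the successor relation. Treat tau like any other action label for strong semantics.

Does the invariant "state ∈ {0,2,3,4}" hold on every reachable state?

Answer: INVARIANT VIOLATED at state 1

Analysis:
Inv-set: {0,2,3,4}
Reachable = {0,1,4}
  0: safe
  1: VIOLATES
  4: safe
counterexample path to 1: b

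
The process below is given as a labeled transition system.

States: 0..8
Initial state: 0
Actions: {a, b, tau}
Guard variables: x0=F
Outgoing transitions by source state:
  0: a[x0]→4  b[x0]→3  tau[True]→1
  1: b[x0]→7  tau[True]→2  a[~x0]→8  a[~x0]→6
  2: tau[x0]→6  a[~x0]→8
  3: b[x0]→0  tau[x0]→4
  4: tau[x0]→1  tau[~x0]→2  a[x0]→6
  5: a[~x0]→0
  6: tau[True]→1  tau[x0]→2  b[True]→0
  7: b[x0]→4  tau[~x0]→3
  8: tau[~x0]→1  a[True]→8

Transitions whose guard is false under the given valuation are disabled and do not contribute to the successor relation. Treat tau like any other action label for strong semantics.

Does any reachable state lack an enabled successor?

Answer: DEADLOCK-FREE

Analysis:
R = {0,1,2,6,8}
  0: tau→1  [1 exit(s)]
  1: a→6  a→8  tau→2  [3 exit(s)]
  2: a→8  [1 exit(s)]
  6: b→0  tau→1  [2 exit(s)]
  8: a→8  tau→1  [2 exit(s)]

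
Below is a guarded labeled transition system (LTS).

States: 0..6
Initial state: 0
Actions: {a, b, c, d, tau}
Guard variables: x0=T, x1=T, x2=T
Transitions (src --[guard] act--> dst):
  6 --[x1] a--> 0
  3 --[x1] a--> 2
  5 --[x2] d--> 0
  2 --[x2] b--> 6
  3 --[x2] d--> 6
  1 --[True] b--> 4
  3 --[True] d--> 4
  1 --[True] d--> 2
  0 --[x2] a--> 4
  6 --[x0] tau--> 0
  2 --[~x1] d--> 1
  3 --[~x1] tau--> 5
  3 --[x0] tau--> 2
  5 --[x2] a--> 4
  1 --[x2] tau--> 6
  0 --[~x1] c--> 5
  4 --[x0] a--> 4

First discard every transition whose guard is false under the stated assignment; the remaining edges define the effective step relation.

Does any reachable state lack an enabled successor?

Answer: DEADLOCK-FREE

Trace:
Reach set: {0,4}
  0: a→4  [1 exit(s)]
  4: a→4  [1 exit(s)]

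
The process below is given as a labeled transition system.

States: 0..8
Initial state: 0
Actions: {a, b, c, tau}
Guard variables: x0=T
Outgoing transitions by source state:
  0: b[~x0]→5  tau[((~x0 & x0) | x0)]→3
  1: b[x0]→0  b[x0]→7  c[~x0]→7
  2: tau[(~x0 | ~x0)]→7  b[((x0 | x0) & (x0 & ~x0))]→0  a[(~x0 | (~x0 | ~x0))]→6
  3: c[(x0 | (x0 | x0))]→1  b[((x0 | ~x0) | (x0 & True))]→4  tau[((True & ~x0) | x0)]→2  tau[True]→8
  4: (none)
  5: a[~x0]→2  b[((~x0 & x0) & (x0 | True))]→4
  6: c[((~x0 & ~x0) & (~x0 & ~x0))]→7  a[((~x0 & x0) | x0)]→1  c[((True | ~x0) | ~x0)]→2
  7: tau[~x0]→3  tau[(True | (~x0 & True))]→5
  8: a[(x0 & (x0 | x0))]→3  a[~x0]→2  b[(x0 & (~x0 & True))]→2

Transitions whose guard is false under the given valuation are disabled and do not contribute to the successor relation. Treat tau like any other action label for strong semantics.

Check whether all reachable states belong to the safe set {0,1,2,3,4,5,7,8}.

Safe = {0,1,2,3,4,5,7,8}
R = {0,1,2,3,4,5,7,8}
  0: ✓
  1: ✓
  2: ✓
  3: ✓
  4: ✓
  5: ✓
  7: ✓
  8: ✓

Answer: INVARIANT HOLDS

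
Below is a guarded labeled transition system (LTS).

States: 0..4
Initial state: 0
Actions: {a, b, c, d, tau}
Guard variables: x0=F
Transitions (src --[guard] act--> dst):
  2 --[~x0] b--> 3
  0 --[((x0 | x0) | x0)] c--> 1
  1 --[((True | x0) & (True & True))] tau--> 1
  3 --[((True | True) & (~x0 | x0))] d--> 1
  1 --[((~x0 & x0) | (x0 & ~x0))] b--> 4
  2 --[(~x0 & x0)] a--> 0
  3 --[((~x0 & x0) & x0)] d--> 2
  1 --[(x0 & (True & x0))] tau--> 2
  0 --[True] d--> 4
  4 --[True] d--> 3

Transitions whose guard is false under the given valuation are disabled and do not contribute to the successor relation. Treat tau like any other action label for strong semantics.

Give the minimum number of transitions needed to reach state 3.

Answer: 2

Trace:
Layered search for 3:
  Layer 0: {0}
  Layer 1: {4}
  Layer 2: {3}
3 enters at depth 2; path d·d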